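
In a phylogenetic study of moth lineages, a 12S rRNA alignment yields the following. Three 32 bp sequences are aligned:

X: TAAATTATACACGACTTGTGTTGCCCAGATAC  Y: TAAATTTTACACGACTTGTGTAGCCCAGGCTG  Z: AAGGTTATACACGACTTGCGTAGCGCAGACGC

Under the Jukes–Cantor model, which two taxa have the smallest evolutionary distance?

X and Y

X–Y: 6/32 differ, p = 0.188, d = 0.216.
X–Z: 8/32 differ, p = 0.250, d = 0.304.
Y–Z: 9/32 differ, p = 0.281, d = 0.353.
The smallest distance is between X and Y.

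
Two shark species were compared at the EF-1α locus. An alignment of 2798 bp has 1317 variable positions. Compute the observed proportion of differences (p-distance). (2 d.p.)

p = 1317/2798 = 0.470693… ≈ 0.47 (to 2 d.p.).

0.47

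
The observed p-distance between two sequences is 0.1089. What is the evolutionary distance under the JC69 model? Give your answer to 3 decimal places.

d = −(3/4) ln(1 − 4p/3) = −0.75 ln(1 − 0.1452) = −0.75 ln(0.8548)
  = −0.75 × (-0.156888) = 0.117666 substitutions/site.

0.118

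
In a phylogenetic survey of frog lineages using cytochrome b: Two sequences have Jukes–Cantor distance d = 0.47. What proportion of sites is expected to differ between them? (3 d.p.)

p = (3/4)(1 − e^(−4d/3)) = 0.75 × (1 − e^(-0.626667)) = 0.75 × (1 − 0.534370) = 0.349223.

0.349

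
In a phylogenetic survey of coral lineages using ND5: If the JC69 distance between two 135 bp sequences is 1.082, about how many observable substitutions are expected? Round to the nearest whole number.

77

Invert JC69: p = (3/4)(1 − e^(−4d/3)) = 0.75 × (1 − e^(-1.442667)) = 0.75 × (1 − 0.236297) = 0.572777.
Expected differing sites = pL ≈ 0.572777 × 135 = 77.324895 ≈ 77.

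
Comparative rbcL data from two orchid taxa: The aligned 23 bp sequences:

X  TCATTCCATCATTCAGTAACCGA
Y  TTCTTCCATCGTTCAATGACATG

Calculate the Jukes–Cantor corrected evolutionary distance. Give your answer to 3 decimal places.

0.467

The sequences differ at 8 of 23 sites (2, 3, 11, 16, 18, 21, 22, 23), so p = 8/23 ≈ 0.347826.
d = −(3/4) ln(1 − 4p/3) = −0.75 ln(1 − 0.463768) = −0.75 ln(0.536232)
  = −0.75 × (-0.623188) = 0.467391 substitutions/site.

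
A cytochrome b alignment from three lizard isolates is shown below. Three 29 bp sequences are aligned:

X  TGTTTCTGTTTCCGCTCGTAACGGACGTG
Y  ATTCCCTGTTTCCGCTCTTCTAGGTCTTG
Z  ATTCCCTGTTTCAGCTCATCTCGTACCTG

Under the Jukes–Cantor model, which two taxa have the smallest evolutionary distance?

X–Y: 10/29 differ, p = 0.345, d = 0.462.
X–Z: 10/29 differ, p = 0.345, d = 0.462.
Y–Z: 6/29 differ, p = 0.207, d = 0.242.
The smallest distance is between Y and Z.

Y and Z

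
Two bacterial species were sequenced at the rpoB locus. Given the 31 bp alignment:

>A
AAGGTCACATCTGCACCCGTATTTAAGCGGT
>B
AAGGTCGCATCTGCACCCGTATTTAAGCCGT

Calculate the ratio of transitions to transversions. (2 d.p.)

Transitions are A↔G and C↔T; transversions are all other mismatches.
Transitions: 1. Transversions: 1.
R = 1/1 = 1.00.

1.00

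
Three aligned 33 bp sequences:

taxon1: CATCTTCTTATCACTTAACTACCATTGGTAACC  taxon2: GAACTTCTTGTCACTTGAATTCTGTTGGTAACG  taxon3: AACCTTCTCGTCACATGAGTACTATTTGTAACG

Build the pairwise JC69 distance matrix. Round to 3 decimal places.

taxon1–taxon2: 9/33 sites differ → p ≈ 0.272727, d = −0.75 ln(1 − 0.363636) = 0.338988 ≈ 0.339.
taxon1–taxon3: 10/33 sites differ → p ≈ 0.30303, d = −0.75 ln(1 − 0.40404) = 0.388186 ≈ 0.388.
taxon2–taxon3: 8/33 sites differ → p ≈ 0.242424, d = −0.75 ln(1 − 0.323232) = 0.292820 ≈ 0.293.

d(taxon1,taxon2) = 0.339, d(taxon1,taxon3) = 0.388, d(taxon2,taxon3) = 0.293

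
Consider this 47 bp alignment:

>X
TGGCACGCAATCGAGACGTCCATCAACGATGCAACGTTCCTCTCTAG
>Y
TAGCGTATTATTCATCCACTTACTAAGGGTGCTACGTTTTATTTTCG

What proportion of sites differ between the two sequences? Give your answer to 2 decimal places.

The sequences differ at 25 of 47 positions.
p = 25/47 = 0.531914… ≈ 0.53 (to 2 d.p.).

0.53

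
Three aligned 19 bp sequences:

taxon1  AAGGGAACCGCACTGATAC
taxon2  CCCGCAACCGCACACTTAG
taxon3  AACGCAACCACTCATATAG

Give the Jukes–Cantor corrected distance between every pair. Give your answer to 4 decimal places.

taxon1–taxon2: 8/19 sites differ → p ≈ 0.421053, d = −0.75 ln(1 − 0.561404) = 0.618132 ≈ 0.6181.
taxon1–taxon3: 7/19 sites differ → p ≈ 0.368421, d = −0.75 ln(1 − 0.491228) = 0.506816 ≈ 0.5068.
taxon2–taxon3: 6/19 sites differ → p ≈ 0.315789, d = −0.75 ln(1 − 0.421052) = 0.409907 ≈ 0.4099.

d(taxon1,taxon2) = 0.6181, d(taxon1,taxon3) = 0.5068, d(taxon2,taxon3) = 0.4099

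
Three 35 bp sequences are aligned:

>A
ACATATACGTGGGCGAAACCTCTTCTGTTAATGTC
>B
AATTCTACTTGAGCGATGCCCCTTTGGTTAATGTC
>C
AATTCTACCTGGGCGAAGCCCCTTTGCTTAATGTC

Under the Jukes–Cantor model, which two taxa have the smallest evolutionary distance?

B and C

A–B: 10/35 differ, p = 0.286, d = 0.360.
A–C: 9/35 differ, p = 0.257, d = 0.315.
B–C: 4/35 differ, p = 0.114, d = 0.124.
The smallest distance is between B and C.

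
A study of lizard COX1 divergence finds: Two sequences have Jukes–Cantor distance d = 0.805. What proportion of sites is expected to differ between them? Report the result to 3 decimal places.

p = (3/4)(1 − e^(−4d/3)) = 0.75 × (1 − e^(-1.073333)) = 0.75 × (1 − 0.341867) = 0.493600.

0.494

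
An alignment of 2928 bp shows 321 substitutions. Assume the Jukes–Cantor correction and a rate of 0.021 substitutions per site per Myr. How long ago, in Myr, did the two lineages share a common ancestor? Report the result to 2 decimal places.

2.82

p = 321/2928 ≈ 0.109631.
d = −(3/4) ln(1 − 4p/3) = −0.75 ln(1 − 0.146175) = −0.75 ln(0.853825)
  = −0.75 × (-0.158029) = 0.118522 substitutions/site.
Under a molecular clock d = 2μt, so t = d/(2μ) = 0.118522 / (2 × 0.021) = 2.82 Myr.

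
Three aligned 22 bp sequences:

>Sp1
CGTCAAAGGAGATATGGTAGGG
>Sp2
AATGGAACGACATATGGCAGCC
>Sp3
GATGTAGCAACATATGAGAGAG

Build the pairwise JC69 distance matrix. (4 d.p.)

Sp1–Sp2: 9/22 sites differ → p ≈ 0.409091, d = −0.75 ln(1 − 0.545455) = 0.591344 ≈ 0.5913.
Sp1–Sp3: 11/22 sites differ → p = 0.5, d = −0.75 ln(1 − 0.666667) = 0.823960 ≈ 0.8240.
Sp2–Sp3: 8/22 sites differ → p ≈ 0.363636, d = −0.75 ln(1 − 0.484848) = 0.497470 ≈ 0.4975.

d(Sp1,Sp2) = 0.5913, d(Sp1,Sp3) = 0.8240, d(Sp2,Sp3) = 0.4975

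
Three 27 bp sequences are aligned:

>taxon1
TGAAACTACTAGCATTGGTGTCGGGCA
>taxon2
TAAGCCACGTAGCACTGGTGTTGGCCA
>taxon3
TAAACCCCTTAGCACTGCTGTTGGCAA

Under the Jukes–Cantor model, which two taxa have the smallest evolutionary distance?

taxon2 and taxon3

taxon1–taxon2: 9/27 differ, p = 0.333, d = 0.441.
taxon1–taxon3: 10/27 differ, p = 0.370, d = 0.511.
taxon2–taxon3: 5/27 differ, p = 0.185, d = 0.213.
The smallest distance is between taxon2 and taxon3.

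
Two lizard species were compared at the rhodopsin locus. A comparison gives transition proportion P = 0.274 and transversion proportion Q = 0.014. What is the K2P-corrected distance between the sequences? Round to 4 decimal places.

Under the Kimura two-parameter model, d = −½ ln(1 − 2P − Q) − ¼ ln(1 − 2Q).
1 − 2P − Q = 0.438, giving −½ ln(0.438) = 0.412768.
1 − 2Q = 0.972, giving −¼ ln(0.972) = 0.007100.
d = 0.412768 + 0.007100 = 0.419868.

0.4199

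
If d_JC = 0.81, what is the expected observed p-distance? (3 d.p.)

0.495

p = (3/4)(1 − e^(−4d/3)) = 0.75 × (1 − e^(-1.08)) = 0.75 × (1 − 0.339596) = 0.495303.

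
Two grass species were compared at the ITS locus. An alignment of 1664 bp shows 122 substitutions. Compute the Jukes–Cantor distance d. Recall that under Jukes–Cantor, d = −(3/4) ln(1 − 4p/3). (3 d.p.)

p = 122/1664 ≈ 0.073317.
d = −(3/4) ln(1 − 4p/3) = −0.75 ln(1 − 0.097756) = −0.75 ln(0.902244)
  = −0.75 × (-0.102870) = 0.077153 substitutions/site.

0.077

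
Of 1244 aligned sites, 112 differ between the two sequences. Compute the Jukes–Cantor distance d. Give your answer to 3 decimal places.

0.096

p = 112/1244 ≈ 0.090032.
d = −(3/4) ln(1 − 4p/3) = −0.75 ln(1 − 0.120043) = −0.75 ln(0.879957)
  = −0.75 × (-0.127882) = 0.095912 substitutions/site.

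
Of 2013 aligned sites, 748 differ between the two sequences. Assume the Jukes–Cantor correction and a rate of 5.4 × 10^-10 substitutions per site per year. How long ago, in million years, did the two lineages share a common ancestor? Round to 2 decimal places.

475.06

p = 748/2013 ≈ 0.371585.
d = −(3/4) ln(1 − 4p/3) = −0.75 ln(1 − 0.495447) = −0.75 ln(0.504553)
  = −0.75 × (-0.684082) = 0.513062 substitutions/site.
Under a molecular clock d = 2μt, so t = d/(2μ) = 0.513062 / (2 × 5.4 × 10^-10) = 475.06 million years.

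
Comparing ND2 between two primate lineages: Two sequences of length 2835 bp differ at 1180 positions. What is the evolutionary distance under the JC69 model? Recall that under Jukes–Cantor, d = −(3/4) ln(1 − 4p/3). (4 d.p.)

0.6072

p = 1180/2835 ≈ 0.416226.
d = −(3/4) ln(1 − 4p/3) = −0.75 ln(1 − 0.554968) = −0.75 ln(0.445032)
  = −0.75 × (-0.809609) = 0.607207 substitutions/site.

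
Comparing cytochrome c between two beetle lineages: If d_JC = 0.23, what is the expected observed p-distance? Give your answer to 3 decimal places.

p = (3/4)(1 − e^(−4d/3)) = 0.75 × (1 − e^(-0.306667)) = 0.75 × (1 − 0.735896) = 0.198078.

0.198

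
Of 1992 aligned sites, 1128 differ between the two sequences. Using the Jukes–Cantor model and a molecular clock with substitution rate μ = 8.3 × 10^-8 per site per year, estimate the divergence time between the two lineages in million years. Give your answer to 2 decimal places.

6.36

p = 1128/1992 ≈ 0.566265.
d = −(3/4) ln(1 − 4p/3) = −0.75 ln(1 − 0.75502) = −0.75 ln(0.24498)
  = −0.75 × (-1.406579) = 1.054934 substitutions/site.
Under a molecular clock d = 2μt, so t = d/(2μ) = 1.054934 / (2 × 8.3 × 10^-8) = 6.36 million years.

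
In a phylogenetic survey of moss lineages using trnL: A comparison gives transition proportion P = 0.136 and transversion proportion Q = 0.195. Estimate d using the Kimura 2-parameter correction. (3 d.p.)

Under the Kimura two-parameter model, d = −½ ln(1 − 2P − Q) − ¼ ln(1 − 2Q).
1 − 2P − Q = 0.533, giving −½ ln(0.533) = 0.314617.
1 − 2Q = 0.61, giving −¼ ln(0.61) = 0.123574.
d = 0.314617 + 0.123574 = 0.438191.

0.438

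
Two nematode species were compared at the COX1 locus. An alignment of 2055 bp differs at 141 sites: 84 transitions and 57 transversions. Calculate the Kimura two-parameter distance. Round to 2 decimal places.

0.07

P = 84/2055 ≈ 0.040876 and Q = 57/2055 ≈ 0.027737.
Under the Kimura two-parameter model, d = −½ ln(1 − 2P − Q) − ¼ ln(1 − 2Q).
1 − 2P − Q = 0.890511, giving −½ ln(0.890511) = 0.057980.
1 − 2Q = 0.944526, giving −¼ ln(0.944526) = 0.014268.
d = 0.057980 + 0.014268 = 0.072248.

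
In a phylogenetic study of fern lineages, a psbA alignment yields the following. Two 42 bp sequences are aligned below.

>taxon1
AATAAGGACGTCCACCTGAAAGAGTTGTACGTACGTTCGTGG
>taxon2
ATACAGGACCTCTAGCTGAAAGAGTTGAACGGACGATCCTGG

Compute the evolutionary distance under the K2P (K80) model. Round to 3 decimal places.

0.292

Of 42 sites, 1 differences are transitions and 9 are transversions, so P = 1/42 ≈ 0.02381 and Q = 9/42 ≈ 0.214286.
Under the Kimura two-parameter model, d = −½ ln(1 − 2P − Q) − ¼ ln(1 − 2Q).
1 − 2P − Q = 0.738094, giving −½ ln(0.738094) = 0.151842.
1 − 2Q = 0.571428, giving −¼ ln(0.571428) = 0.139904.
d = 0.151842 + 0.139904 = 0.291746.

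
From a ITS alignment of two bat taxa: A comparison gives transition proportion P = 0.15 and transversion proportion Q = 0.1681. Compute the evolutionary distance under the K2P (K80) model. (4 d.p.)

Under the Kimura two-parameter model, d = −½ ln(1 − 2P − Q) − ¼ ln(1 − 2Q).
1 − 2P − Q = 0.5319, giving −½ ln(0.5319) = 0.315650.
1 − 2Q = 0.6638, giving −¼ ln(0.6638) = 0.102444.
d = 0.315650 + 0.102444 = 0.418094.

0.4181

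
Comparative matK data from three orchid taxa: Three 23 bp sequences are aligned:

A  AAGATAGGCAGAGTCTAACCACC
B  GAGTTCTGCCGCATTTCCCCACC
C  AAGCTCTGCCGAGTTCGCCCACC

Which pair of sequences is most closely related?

B and C

A–B: 10/23 differ, p = 0.435, d = 0.650.
A–C: 8/23 differ, p = 0.348, d = 0.467.
B–C: 6/23 differ, p = 0.261, d = 0.321.
The smallest distance is between B and C.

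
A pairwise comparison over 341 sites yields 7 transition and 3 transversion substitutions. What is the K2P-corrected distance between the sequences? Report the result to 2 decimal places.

0.03

P = 7/341 ≈ 0.020528 and Q = 3/341 ≈ 0.008798.
Under the Kimura two-parameter model, d = −½ ln(1 − 2P − Q) − ¼ ln(1 − 2Q).
1 − 2P − Q = 0.950146, giving −½ ln(0.950146) = 0.025570.
1 − 2Q = 0.982404, giving −¼ ln(0.982404) = 0.004438.
d = 0.025570 + 0.004438 = 0.030008.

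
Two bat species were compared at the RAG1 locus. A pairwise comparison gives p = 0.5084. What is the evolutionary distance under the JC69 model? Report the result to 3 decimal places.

d = −(3/4) ln(1 − 4p/3) = −0.75 ln(1 − 0.677867) = −0.75 ln(0.322133)
  = −0.75 × (-1.132791) = 0.849593 substitutions/site.

0.850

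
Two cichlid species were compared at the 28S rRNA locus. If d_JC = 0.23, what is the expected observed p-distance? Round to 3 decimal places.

p = (3/4)(1 − e^(−4d/3)) = 0.75 × (1 − e^(-0.306667)) = 0.75 × (1 − 0.735896) = 0.198078.

0.198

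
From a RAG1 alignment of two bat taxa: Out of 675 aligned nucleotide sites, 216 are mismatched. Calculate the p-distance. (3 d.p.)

0.320

p = 216/675 = 0.320.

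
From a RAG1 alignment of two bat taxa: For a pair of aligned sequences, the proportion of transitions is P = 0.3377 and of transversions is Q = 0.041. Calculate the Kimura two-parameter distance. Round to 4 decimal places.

Under the Kimura two-parameter model, d = −½ ln(1 − 2P − Q) − ¼ ln(1 − 2Q).
1 − 2P − Q = 0.2836, giving −½ ln(0.2836) = 0.630095.
1 − 2Q = 0.918, giving −¼ ln(0.918) = 0.021389.
d = 0.630095 + 0.021389 = 0.651484.

0.6515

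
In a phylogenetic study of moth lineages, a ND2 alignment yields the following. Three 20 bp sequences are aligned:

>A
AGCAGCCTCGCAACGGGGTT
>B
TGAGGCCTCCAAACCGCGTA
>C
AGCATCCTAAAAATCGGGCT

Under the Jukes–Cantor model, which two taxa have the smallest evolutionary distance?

A and C

A–B: 8/20 differ, p = 0.400, d = 0.572.
A–C: 7/20 differ, p = 0.350, d = 0.471.
B–C: 10/20 differ, p = 0.500, d = 0.824.
The smallest distance is between A and C.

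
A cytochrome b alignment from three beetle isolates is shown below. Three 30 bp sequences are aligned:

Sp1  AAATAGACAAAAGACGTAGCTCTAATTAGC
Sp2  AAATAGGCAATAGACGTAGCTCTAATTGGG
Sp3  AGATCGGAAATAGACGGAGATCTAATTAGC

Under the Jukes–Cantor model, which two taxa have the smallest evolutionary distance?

Sp1 and Sp2

Sp1–Sp2: 4/30 differ, p = 0.133, d = 0.147.
Sp1–Sp3: 7/30 differ, p = 0.233, d = 0.280.
Sp2–Sp3: 7/30 differ, p = 0.233, d = 0.280.
The smallest distance is between Sp1 and Sp2.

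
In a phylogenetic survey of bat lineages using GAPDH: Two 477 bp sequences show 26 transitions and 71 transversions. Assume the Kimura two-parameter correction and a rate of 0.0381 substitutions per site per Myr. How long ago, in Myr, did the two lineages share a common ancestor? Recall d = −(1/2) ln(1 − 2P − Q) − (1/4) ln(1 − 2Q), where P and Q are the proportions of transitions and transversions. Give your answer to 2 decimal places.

3.12

P = 26/477 ≈ 0.054507 and Q = 71/477 ≈ 0.148847.
Under the Kimura two-parameter model, d = −½ ln(1 − 2P − Q) − ¼ ln(1 − 2Q).
1 − 2P − Q = 0.742139, giving −½ ln(0.742139) = 0.149109.
1 − 2Q = 0.702306, giving −¼ ln(0.702306) = 0.088347.
d = 0.149109 + 0.088347 = 0.237456.
Under a molecular clock d = 2μt, so t = d/(2μ) = 0.237456 / (2 × 0.0381) = 3.12 Myr.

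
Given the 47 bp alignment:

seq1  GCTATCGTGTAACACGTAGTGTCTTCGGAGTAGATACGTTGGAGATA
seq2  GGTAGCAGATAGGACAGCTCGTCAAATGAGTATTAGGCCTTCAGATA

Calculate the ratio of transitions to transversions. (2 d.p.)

Transitions are A↔G and C↔T; transversions are all other mismatches.
Transitions: 7. Transversions: 18.
R = 7/18 = 0.388888… ≈ 0.39 (to 2 d.p.).

0.39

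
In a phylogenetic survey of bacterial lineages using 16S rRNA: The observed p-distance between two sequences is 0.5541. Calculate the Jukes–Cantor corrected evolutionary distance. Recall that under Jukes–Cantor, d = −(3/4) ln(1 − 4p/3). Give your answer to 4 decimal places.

1.0069

d = −(3/4) ln(1 − 4p/3) = −0.75 ln(1 − 0.7388) = −0.75 ln(0.2612)
  = −0.75 × (-1.342469) = 1.006852 substitutions/site.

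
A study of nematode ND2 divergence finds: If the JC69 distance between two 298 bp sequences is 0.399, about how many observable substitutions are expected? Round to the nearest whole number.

Invert JC69: p = (3/4)(1 − e^(−4d/3)) = 0.75 × (1 − e^(-0.532)) = 0.75 × (1 − 0.587429) = 0.309428.
Expected differing sites = pL ≈ 0.309428 × 298 = 92.209544 ≈ 92.

92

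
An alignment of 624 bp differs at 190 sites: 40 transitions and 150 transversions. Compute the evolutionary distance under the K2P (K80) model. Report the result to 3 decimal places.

0.394

P = 40/624 ≈ 0.064103 and Q = 150/624 ≈ 0.240385.
Under the Kimura two-parameter model, d = −½ ln(1 − 2P − Q) − ¼ ln(1 − 2Q).
1 − 2P − Q = 0.631409, giving −½ ln(0.631409) = 0.229901.
1 − 2Q = 0.51923, giving −¼ ln(0.51923) = 0.163852.
d = 0.229901 + 0.163852 = 0.393753.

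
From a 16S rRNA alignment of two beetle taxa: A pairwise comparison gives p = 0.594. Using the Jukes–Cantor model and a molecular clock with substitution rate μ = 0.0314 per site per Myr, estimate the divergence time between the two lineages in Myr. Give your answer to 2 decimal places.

18.75

d = −(3/4) ln(1 − 4p/3) = −0.75 ln(1 − 0.792) = −0.75 ln(0.208)
  = −0.75 × (-1.570217) = 1.177663 substitutions/site.
Under a molecular clock d = 2μt, so t = d/(2μ) = 1.177663 / (2 × 0.0314) = 18.75 Myr.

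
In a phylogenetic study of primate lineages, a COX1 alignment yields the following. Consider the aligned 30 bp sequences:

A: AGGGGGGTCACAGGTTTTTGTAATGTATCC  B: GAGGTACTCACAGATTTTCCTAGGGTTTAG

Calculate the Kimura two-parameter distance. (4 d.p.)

0.6588

Of 30 sites, 6 differences are transitions and 7 are transversions, so P = 6/30 = 0.2 and Q = 7/30 ≈ 0.233333.
Under the Kimura two-parameter model, d = −½ ln(1 − 2P − Q) − ¼ ln(1 − 2Q).
1 − 2P − Q = 0.366667, giving −½ ln(0.366667) = 0.501651.
1 − 2Q = 0.533334, giving −¼ ln(0.533334) = 0.157152.
d = 0.501651 + 0.157152 = 0.658803.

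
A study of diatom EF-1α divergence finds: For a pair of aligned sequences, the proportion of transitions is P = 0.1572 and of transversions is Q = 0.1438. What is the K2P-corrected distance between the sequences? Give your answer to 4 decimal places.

0.3912

Under the Kimura two-parameter model, d = −½ ln(1 − 2P − Q) − ¼ ln(1 − 2Q).
1 − 2P − Q = 0.5418, giving −½ ln(0.5418) = 0.306429.
1 − 2Q = 0.7124, giving −¼ ln(0.7124) = 0.084779.
d = 0.306429 + 0.084779 = 0.391208.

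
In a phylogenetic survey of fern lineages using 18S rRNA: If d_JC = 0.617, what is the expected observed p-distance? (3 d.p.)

p = (3/4)(1 − e^(−4d/3)) = 0.75 × (1 − e^(-0.822667)) = 0.75 × (1 − 0.439259) = 0.420556.

0.421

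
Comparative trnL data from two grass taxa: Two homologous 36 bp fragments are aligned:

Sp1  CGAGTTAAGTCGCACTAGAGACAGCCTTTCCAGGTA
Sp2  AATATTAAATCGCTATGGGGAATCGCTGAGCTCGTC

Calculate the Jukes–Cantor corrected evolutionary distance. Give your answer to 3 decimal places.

0.912

The sequences differ at 19 of 36 sites, so p = 19/36 ≈ 0.527778.
d = −(3/4) ln(1 − 4p/3) = −0.75 ln(1 − 0.703704) = −0.75 ln(0.296296)
  = −0.75 × (-1.216396) = 0.912297 substitutions/site.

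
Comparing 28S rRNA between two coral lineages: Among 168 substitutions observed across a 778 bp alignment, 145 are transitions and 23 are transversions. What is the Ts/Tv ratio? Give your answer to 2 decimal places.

6.30

R = 145/23 = 6.304347… ≈ 6.30 (to 2 d.p.).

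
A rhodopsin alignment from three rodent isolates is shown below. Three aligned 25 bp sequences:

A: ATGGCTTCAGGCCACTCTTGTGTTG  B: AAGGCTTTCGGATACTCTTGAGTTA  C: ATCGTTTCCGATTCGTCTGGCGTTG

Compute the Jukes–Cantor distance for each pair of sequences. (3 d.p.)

d(A,B) = 0.351, d(A,C) = 0.572, d(B,C) = 0.663

A–B: 7/25 sites differ → p = 0.28, d = −0.75 ln(1 − 0.373333) = 0.350505 ≈ 0.351.
A–C: 10/25 sites differ → p = 0.4, d = −0.75 ln(1 − 0.533333) = 0.571605 ≈ 0.572.
B–C: 11/25 sites differ → p = 0.44, d = −0.75 ln(1 − 0.586667) = 0.662626 ≈ 0.663.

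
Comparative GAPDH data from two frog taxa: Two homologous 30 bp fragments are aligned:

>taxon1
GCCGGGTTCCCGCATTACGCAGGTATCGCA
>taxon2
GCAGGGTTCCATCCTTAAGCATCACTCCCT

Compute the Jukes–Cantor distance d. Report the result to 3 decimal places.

0.503

The sequences differ at 11 of 30 sites, so p = 11/30 ≈ 0.366667.
d = −(3/4) ln(1 − 4p/3) = −0.75 ln(1 − 0.488889) = −0.75 ln(0.511111)
  = −0.75 × (-0.671168) = 0.503376 substitutions/site.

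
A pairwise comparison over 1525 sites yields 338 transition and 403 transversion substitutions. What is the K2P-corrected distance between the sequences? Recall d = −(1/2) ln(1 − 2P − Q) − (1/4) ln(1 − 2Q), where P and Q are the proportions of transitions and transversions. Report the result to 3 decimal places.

0.803

P = 338/1525 ≈ 0.221639 and Q = 403/1525 ≈ 0.264262.
Under the Kimura two-parameter model, d = −½ ln(1 − 2P − Q) − ¼ ln(1 − 2Q).
1 − 2P − Q = 0.29246, giving −½ ln(0.29246) = 0.614714.
1 − 2Q = 0.471476, giving −¼ ln(0.471476) = 0.187972.
d = 0.614714 + 0.187972 = 0.802686.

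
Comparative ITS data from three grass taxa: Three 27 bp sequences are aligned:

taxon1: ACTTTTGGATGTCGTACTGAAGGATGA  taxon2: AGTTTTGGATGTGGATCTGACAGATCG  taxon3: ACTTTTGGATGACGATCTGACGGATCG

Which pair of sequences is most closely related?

taxon2 and taxon3

taxon1–taxon2: 8/27 differ, p = 0.296, d = 0.377.
taxon1–taxon3: 6/27 differ, p = 0.222, d = 0.264.
taxon2–taxon3: 4/27 differ, p = 0.148, d = 0.165.
The smallest distance is between taxon2 and taxon3.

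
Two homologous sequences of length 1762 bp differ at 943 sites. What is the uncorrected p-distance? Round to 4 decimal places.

p = 943/1762 = 0.535187… ≈ 0.5352 (to 4 d.p.).

0.5352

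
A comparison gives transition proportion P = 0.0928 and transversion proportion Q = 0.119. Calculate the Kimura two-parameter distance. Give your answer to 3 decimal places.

0.250

Under the Kimura two-parameter model, d = −½ ln(1 − 2P − Q) − ¼ ln(1 − 2Q).
1 − 2P − Q = 0.6954, giving −½ ln(0.6954) = 0.181634.
1 − 2Q = 0.762, giving −¼ ln(0.762) = 0.067952.
d = 0.181634 + 0.067952 = 0.249586.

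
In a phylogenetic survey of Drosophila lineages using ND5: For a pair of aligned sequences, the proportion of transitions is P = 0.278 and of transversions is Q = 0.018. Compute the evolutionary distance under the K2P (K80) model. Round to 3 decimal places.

Under the Kimura two-parameter model, d = −½ ln(1 − 2P − Q) − ¼ ln(1 − 2Q).
1 − 2P − Q = 0.426, giving −½ ln(0.426) = 0.426658.
1 − 2Q = 0.964, giving −¼ ln(0.964) = 0.009166.
d = 0.426658 + 0.009166 = 0.435824.

0.436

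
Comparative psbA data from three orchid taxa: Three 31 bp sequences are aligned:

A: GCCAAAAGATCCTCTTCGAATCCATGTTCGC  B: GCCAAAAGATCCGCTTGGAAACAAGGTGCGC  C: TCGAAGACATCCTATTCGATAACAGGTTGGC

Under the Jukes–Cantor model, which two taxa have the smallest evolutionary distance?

A and B

A–B: 6/31 differ, p = 0.194, d = 0.224.
A–C: 10/31 differ, p = 0.323, d = 0.422.
B–C: 12/31 differ, p = 0.387, d = 0.544.
The smallest distance is between A and B.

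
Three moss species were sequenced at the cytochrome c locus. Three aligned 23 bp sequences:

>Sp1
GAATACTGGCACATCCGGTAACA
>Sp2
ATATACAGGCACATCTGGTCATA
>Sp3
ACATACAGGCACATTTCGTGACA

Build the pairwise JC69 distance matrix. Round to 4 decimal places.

Sp1–Sp2: 6/23 sites differ → p ≈ 0.26087, d = −0.75 ln(1 − 0.347827) = 0.320584 ≈ 0.3206.
Sp1–Sp3: 7/23 sites differ → p ≈ 0.304348, d = −0.75 ln(1 − 0.405797) = 0.390401 ≈ 0.3904.
Sp2–Sp3: 5/23 sites differ → p ≈ 0.217391, d = −0.75 ln(1 − 0.289855) = 0.256715 ≈ 0.2567.

d(Sp1,Sp2) = 0.3206, d(Sp1,Sp3) = 0.3904, d(Sp2,Sp3) = 0.2567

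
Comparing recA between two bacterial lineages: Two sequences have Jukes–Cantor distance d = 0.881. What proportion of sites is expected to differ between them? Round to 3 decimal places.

0.518

p = (3/4)(1 − e^(−4d/3)) = 0.75 × (1 − e^(-1.174667)) = 0.75 × (1 − 0.308922) = 0.518309.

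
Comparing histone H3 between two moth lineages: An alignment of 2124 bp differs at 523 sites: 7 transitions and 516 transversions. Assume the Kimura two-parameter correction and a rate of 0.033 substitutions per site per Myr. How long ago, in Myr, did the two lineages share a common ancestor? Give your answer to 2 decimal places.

4.69

P = 7/2124 ≈ 0.003296 and Q = 516/2124 ≈ 0.242938.
Under the Kimura two-parameter model, d = −½ ln(1 − 2P − Q) − ¼ ln(1 − 2Q).
1 − 2P − Q = 0.75047, giving −½ ln(0.75047) = 0.143528.
1 − 2Q = 0.514124, giving −¼ ln(0.514124) = 0.166323.
d = 0.143528 + 0.166323 = 0.309851.
Under a molecular clock d = 2μt, so t = d/(2μ) = 0.309851 / (2 × 0.033) = 4.69 Myr.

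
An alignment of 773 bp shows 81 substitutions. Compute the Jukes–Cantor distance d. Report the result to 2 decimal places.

p = 81/773 ≈ 0.104787.
d = −(3/4) ln(1 − 4p/3) = −0.75 ln(1 − 0.139716) = −0.75 ln(0.860284)
  = −0.75 × (-0.150493) = 0.112870 substitutions/site.

0.11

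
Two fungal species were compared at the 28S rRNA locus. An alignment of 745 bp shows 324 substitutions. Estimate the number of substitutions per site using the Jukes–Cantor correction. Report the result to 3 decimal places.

0.650

p = 324/745 ≈ 0.434899.
d = −(3/4) ln(1 − 4p/3) = −0.75 ln(1 − 0.579865) = −0.75 ln(0.420135)
  = −0.75 × (-0.867179) = 0.650384 substitutions/site.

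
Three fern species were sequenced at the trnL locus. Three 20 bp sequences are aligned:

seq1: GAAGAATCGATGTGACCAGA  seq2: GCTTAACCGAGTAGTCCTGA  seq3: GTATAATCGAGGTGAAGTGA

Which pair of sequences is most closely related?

seq1–seq2: 9/20 differ, p = 0.450, d = 0.687.
seq1–seq3: 6/20 differ, p = 0.300, d = 0.383.
seq2–seq3: 8/20 differ, p = 0.400, d = 0.572.
The smallest distance is between seq1 and seq3.

seq1 and seq3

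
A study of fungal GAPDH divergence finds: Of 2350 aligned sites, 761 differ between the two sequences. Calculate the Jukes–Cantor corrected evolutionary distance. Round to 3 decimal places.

p = 761/2350 ≈ 0.32383.
d = −(3/4) ln(1 − 4p/3) = −0.75 ln(1 − 0.431773) = −0.75 ln(0.568227)
  = −0.75 × (-0.565234) = 0.423926 substitutions/site.

0.424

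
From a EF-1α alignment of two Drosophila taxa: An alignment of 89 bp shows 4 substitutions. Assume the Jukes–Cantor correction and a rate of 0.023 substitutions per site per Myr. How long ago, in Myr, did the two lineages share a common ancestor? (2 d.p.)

p = 4/89 ≈ 0.044944.
d = −(3/4) ln(1 − 4p/3) = −0.75 ln(1 − 0.059925) = −0.75 ln(0.940075)
  = −0.75 × (-0.061796) = 0.046347 substitutions/site.
Under a molecular clock d = 2μt, so t = d/(2μ) = 0.046347 / (2 × 0.023) = 1.01 Myr.

1.01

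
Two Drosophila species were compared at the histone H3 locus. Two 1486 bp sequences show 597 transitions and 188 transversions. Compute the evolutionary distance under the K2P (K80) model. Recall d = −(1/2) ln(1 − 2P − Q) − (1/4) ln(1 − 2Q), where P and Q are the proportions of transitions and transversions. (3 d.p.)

P = 597/1486 ≈ 0.40175 and Q = 188/1486 ≈ 0.126514.
Under the Kimura two-parameter model, d = −½ ln(1 − 2P − Q) − ¼ ln(1 − 2Q).
1 − 2P − Q = 0.069986, giving −½ ln(0.069986) = 1.329730.
1 − 2Q = 0.746972, giving −¼ ln(0.746972) = 0.072932.
d = 1.329730 + 0.072932 = 1.402662.

1.403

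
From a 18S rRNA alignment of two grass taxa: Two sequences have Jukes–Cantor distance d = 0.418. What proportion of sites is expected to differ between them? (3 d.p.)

0.320

p = (3/4)(1 − e^(−4d/3)) = 0.75 × (1 − e^(-0.557333)) = 0.75 × (1 − 0.572735) = 0.320449.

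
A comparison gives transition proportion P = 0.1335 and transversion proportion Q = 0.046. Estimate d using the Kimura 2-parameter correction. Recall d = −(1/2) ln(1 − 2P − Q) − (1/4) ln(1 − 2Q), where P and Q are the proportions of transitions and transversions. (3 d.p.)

Under the Kimura two-parameter model, d = −½ ln(1 − 2P − Q) − ¼ ln(1 − 2Q).
1 − 2P − Q = 0.687, giving −½ ln(0.687) = 0.187710.
1 − 2Q = 0.908, giving −¼ ln(0.908) = 0.024128.
d = 0.187710 + 0.024128 = 0.211838.

0.212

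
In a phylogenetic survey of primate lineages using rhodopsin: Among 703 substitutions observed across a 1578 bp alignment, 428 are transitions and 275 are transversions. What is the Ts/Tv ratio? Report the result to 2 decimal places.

1.56

R = 428/275 = 1.556363… ≈ 1.56 (to 2 d.p.).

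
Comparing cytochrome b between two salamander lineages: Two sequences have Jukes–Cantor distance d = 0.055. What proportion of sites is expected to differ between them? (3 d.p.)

p = (3/4)(1 − e^(−4d/3)) = 0.75 × (1 − e^(-0.073333)) = 0.75 × (1 − 0.929291) = 0.053032.

0.053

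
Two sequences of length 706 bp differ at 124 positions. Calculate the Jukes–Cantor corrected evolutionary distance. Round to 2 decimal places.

0.20

p = 124/706 ≈ 0.175637.
d = −(3/4) ln(1 − 4p/3) = −0.75 ln(1 − 0.234183) = −0.75 ln(0.765817)
  = −0.75 × (-0.266812) = 0.200109 substitutions/site.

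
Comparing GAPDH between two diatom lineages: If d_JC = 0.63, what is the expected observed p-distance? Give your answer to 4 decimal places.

p = (3/4)(1 − e^(−4d/3)) = 0.75 × (1 − e^(-0.84)) = 0.75 × (1 − 0.431711) = 0.426217.

0.4262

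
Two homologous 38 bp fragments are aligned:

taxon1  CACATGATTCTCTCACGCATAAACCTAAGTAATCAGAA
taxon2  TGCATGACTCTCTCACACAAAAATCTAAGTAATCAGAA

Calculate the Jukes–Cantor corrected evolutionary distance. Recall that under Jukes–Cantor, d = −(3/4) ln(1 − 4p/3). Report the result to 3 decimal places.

0.177

The sequences differ at 6 of 38 sites (1, 2, 8, 17, 20, 24), so p = 6/38 ≈ 0.157895.
d = −(3/4) ln(1 − 4p/3) = −0.75 ln(1 − 0.210527) = −0.75 ln(0.789473)
  = −0.75 × (-0.236390) = 0.177293 substitutions/site.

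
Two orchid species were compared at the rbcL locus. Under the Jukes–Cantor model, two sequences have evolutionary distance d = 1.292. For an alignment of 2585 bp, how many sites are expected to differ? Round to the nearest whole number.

Invert JC69: p = (3/4)(1 − e^(−4d/3)) = 0.75 × (1 − e^(-1.722667)) = 0.75 × (1 − 0.178589) = 0.616058.
Expected differing sites = pL ≈ 0.616058 × 2585 = 1592.50993 ≈ 1593.

1593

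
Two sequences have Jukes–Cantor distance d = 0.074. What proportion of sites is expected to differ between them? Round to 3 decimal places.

p = (3/4)(1 − e^(−4d/3)) = 0.75 × (1 − e^(-0.098667)) = 0.75 × (1 − 0.906044) = 0.070467.

0.070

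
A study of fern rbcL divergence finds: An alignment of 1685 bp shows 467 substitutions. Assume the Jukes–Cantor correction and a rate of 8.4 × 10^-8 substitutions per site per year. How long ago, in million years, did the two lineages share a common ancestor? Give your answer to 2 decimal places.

p = 467/1685 ≈ 0.277151.
d = −(3/4) ln(1 − 4p/3) = −0.75 ln(1 − 0.369535) = −0.75 ln(0.630465)
  = −0.75 × (-0.461298) = 0.345974 substitutions/site.
Under a molecular clock d = 2μt, so t = d/(2μ) = 0.345974 / (2 × 8.4 × 10^-8) = 2.06 million years.

2.06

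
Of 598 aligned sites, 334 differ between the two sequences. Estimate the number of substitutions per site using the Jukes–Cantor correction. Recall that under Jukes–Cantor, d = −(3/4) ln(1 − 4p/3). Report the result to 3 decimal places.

p = 334/598 ≈ 0.558528.
d = −(3/4) ln(1 − 4p/3) = −0.75 ln(1 − 0.744704) = −0.75 ln(0.255296)
  = −0.75 × (-1.365332) = 1.023999 substitutions/site.

1.024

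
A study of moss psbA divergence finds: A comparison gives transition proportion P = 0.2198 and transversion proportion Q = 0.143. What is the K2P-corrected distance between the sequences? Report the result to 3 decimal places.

Under the Kimura two-parameter model, d = −½ ln(1 − 2P − Q) − ¼ ln(1 − 2Q).
1 − 2P − Q = 0.4174, giving −½ ln(0.4174) = 0.436855.
1 − 2Q = 0.714, giving −¼ ln(0.714) = 0.084218.
d = 0.436855 + 0.084218 = 0.521073.

0.521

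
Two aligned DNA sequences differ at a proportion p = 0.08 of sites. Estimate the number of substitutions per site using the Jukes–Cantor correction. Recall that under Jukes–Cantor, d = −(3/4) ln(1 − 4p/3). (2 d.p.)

d = −(3/4) ln(1 − 4p/3) = −0.75 ln(1 − 0.106667) = −0.75 ln(0.893333)
  = −0.75 × (-0.112796) = 0.084597 substitutions/site.

0.08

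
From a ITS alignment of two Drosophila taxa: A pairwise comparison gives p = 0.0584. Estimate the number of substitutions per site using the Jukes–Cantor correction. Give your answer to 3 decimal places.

d = −(3/4) ln(1 − 4p/3) = −0.75 ln(1 − 0.077867) = −0.75 ln(0.922133)
  = −0.75 × (-0.081066) = 0.060800 substitutions/site.

0.061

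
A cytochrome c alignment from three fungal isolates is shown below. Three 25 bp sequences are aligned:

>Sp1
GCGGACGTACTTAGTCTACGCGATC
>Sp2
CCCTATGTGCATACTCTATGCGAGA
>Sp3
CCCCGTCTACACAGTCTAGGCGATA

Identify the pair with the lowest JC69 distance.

Sp1–Sp2: 10/25 differ, p = 0.400, d = 0.572.
Sp1–Sp3: 10/25 differ, p = 0.400, d = 0.572.
Sp2–Sp3: 8/25 differ, p = 0.320, d = 0.417.
The smallest distance is between Sp2 and Sp3.

Sp2 and Sp3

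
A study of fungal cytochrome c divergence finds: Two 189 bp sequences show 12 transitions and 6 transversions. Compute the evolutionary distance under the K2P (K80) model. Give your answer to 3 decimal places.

P = 12/189 ≈ 0.063492 and Q = 6/189 ≈ 0.031746.
Under the Kimura two-parameter model, d = −½ ln(1 − 2P − Q) − ¼ ln(1 − 2Q).
1 − 2P − Q = 0.84127, giving −½ ln(0.84127) = 0.086421.
1 − 2Q = 0.936508, giving −¼ ln(0.936508) = 0.016399.
d = 0.086421 + 0.016399 = 0.102820.

0.103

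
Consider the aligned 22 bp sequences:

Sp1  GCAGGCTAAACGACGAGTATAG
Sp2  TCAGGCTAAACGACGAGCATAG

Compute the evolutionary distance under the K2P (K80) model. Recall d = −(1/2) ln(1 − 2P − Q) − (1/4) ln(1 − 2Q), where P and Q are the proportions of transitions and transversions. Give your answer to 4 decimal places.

Of 22 sites, 1 differences are transitions and 1 are transversions, so P = 1/22 ≈ 0.045455 and Q = 1/22 ≈ 0.045455.
Under the Kimura two-parameter model, d = −½ ln(1 − 2P − Q) − ¼ ln(1 − 2Q).
1 − 2P − Q = 0.863635, giving −½ ln(0.863635) = 0.073303.
1 − 2Q = 0.90909, giving −¼ ln(0.90909) = 0.023828.
d = 0.073303 + 0.023828 = 0.097131.

0.0971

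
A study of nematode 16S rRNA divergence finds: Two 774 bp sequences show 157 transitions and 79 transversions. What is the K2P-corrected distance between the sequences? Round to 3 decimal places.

P = 157/774 ≈ 0.202842 and Q = 79/774 ≈ 0.102067.
Under the Kimura two-parameter model, d = −½ ln(1 − 2P − Q) − ¼ ln(1 − 2Q).
1 − 2P − Q = 0.492249, giving −½ ln(0.492249) = 0.354385.
1 − 2Q = 0.795866, giving −¼ ln(0.795866) = 0.057081.
d = 0.354385 + 0.057081 = 0.411466.

0.411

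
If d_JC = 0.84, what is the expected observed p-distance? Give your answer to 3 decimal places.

p = (3/4)(1 − e^(−4d/3)) = 0.75 × (1 − e^(-1.12)) = 0.75 × (1 − 0.326280) = 0.505290.

0.505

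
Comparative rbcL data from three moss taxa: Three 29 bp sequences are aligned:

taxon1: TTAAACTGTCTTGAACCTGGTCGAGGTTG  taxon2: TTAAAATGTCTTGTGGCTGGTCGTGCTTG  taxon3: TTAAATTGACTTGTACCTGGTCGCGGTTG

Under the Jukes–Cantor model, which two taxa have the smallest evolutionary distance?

taxon1 and taxon3

taxon1–taxon2: 6/29 differ, p = 0.207, d = 0.242.
taxon1–taxon3: 4/29 differ, p = 0.138, d = 0.152.
taxon2–taxon3: 6/29 differ, p = 0.207, d = 0.242.
The smallest distance is between taxon1 and taxon3.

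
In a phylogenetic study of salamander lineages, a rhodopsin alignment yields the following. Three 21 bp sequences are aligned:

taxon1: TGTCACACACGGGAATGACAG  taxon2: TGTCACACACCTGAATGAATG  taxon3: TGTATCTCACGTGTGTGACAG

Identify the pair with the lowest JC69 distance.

taxon1 and taxon2

taxon1–taxon2: 4/21 differ, p = 0.190, d = 0.220.
taxon1–taxon3: 6/21 differ, p = 0.286, d = 0.360.
taxon2–taxon3: 8/21 differ, p = 0.381, d = 0.532.
The smallest distance is between taxon1 and taxon2.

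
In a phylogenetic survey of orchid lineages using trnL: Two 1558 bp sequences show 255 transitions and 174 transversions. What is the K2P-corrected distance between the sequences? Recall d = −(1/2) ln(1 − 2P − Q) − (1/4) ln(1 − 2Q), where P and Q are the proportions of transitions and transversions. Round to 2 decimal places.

0.35

P = 255/1558 ≈ 0.163671 and Q = 174/1558 ≈ 0.111682.
Under the Kimura two-parameter model, d = −½ ln(1 − 2P − Q) − ¼ ln(1 − 2Q).
1 − 2P − Q = 0.560976, giving −½ ln(0.560976) = 0.289039.
1 − 2Q = 0.776636, giving −¼ ln(0.776636) = 0.063196.
d = 0.289039 + 0.063196 = 0.352235.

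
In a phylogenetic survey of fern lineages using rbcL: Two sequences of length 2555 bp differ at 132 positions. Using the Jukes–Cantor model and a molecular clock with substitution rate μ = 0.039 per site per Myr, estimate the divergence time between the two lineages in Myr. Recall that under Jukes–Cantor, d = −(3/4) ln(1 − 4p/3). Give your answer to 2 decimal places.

p = 132/2555 ≈ 0.051663.
d = −(3/4) ln(1 − 4p/3) = −0.75 ln(1 − 0.068884) = −0.75 ln(0.931116)
  = −0.75 × (-0.071371) = 0.053528 substitutions/site.
Under a molecular clock d = 2μt, so t = d/(2μ) = 0.053528 / (2 × 0.039) = 0.69 Myr.

0.69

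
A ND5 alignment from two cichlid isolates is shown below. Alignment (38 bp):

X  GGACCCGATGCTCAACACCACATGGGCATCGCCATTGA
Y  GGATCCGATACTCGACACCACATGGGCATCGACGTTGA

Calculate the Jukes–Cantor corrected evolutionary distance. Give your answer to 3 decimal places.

The sequences differ at 5 of 38 sites (4, 10, 14, 32, 34), so p = 5/38 ≈ 0.131579.
d = −(3/4) ln(1 − 4p/3) = −0.75 ln(1 − 0.175439) = −0.75 ln(0.824561)
  = −0.75 × (-0.192904) = 0.144678 substitutions/site.

0.145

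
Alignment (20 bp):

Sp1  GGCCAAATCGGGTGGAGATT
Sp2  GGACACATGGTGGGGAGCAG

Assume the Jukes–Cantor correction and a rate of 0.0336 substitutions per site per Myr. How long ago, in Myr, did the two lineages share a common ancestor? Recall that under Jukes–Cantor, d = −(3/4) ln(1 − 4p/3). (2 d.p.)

The sequences differ at 8 of 20 sites (3, 6, 9, 11, 13, 18, 19, 20), so p = 8/20 = 0.4.
d = −(3/4) ln(1 − 4p/3) = −0.75 ln(1 − 0.533333) = −0.75 ln(0.466667)
  = −0.75 × (-0.762139) = 0.571604 substitutions/site.
Under a molecular clock d = 2μt, so t = d/(2μ) = 0.571604 / (2 × 0.0336) = 8.51 Myr.

8.51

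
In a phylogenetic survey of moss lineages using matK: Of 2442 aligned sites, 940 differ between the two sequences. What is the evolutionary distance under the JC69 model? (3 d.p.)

0.540

p = 940/2442 ≈ 0.38493.
d = −(3/4) ln(1 − 4p/3) = −0.75 ln(1 − 0.51324) = −0.75 ln(0.48676)
  = −0.75 × (-0.719984) = 0.539988 substitutions/site.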